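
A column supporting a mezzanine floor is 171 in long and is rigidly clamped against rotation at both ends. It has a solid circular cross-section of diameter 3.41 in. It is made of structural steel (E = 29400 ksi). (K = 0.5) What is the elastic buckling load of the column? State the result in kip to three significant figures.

I = πd⁴/64 = π×3.41⁴/64 = 6.637 in⁴
Effective length L_e = K·L = 0.5 × 171 = 85.50 in
P_cr = π²EI / L_e² = π² × 29400×10³ × 6.637 / 85.50² = 2.635×10^5 lb

P_cr ≈ 263 kip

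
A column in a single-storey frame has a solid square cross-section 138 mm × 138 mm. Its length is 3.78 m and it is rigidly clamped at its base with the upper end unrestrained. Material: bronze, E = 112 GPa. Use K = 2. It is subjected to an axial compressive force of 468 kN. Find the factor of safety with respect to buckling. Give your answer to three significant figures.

I = a⁴/12 = 138⁴/12 = 3.022×10^7 mm⁴
I = 3.022×10^7 mm⁴ = 3.022×10^-5 m⁴
Effective length L_e = K·L = 2 × 3.78 = 7.560 m
P_cr = π²EI / L_e² = π² × 112×10⁹ × 3.022×10^-5 / 7.560² = 5.845×10^5 N
Factor of safety n = P_cr / P = 584.53 / 468 = 1.25

n ≈ 1.25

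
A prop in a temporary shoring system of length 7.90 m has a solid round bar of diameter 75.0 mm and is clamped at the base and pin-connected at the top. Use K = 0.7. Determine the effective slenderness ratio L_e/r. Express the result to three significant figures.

λ ≈ 295

I = πd⁴/64 = π×75.0⁴/64 = 1.553×10^6 mm⁴
A = 4.418×10^3 mm²;  r_min = √(I/A) = √(1.553×10^6/4.418×10^3) = 18.75 mm
L_e = K·L = 0.7 × 7.90 m = 5.530 m = 5530.0 mm
λ = L_e / r_min = 5530.0 / 18.75 = 295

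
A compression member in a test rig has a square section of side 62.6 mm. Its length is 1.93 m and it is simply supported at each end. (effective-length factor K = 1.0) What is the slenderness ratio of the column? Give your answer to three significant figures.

λ ≈ 107

For a square r = a/√12 = 62.6/√12 = 18.07 mm
L_e = K·L = 1 × 1.93 m = 1.930 m = 1930.0 mm
λ = L_e / r_min = 1930.0 / 18.07 = 107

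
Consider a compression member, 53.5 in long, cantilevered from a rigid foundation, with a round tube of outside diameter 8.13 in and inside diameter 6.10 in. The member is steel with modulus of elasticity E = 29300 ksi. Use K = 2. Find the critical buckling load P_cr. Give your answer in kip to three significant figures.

d_o = 8.13 in, d_i = 6.10 in
I = π(d_o⁴ − d_i⁴)/64 = π(8.13⁴ − 6.100⁴)/64 = 146.5 in⁴
Effective length L_e = K·L = 2 × 53.5 = 107.0 in
P_cr = π²EI / L_e² = π² × 29300×10³ × 146.5 / 107.0² = 3.700×10^6 lb

P_cr ≈ 3700 kip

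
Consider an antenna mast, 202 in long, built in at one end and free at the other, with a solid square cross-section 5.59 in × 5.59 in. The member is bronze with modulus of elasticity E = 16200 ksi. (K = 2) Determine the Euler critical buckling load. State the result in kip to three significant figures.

I = a⁴/12 = 5.59⁴/12 = 81.37 in⁴
Effective length L_e = K·L = 2 × 202 = 404.0 in
P_cr = π²EI / L_e² = π² × 16200×10³ × 81.37 / 404.0² = 7.971×10^4 lb

P_cr ≈ 79.7 kip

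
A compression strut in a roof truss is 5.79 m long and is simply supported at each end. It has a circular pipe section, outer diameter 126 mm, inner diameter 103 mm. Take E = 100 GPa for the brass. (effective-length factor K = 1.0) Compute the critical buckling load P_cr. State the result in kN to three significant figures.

d_o = 126 mm, d_i = 103 mm
I = π(d_o⁴ − d_i⁴)/64 = π(126⁴ − 103.0⁴)/64 = 6.848×10^6 mm⁴
I = 6.848×10^6 mm⁴ = 6.848×10^-6 m⁴
Effective length L_e = K·L = 1 × 5.79 = 5.790 m
P_cr = π²EI / L_e² = π² × 100×10⁹ × 6.848×10^-6 / 5.790² = 2.016×10^5 N

P_cr ≈ 202 kN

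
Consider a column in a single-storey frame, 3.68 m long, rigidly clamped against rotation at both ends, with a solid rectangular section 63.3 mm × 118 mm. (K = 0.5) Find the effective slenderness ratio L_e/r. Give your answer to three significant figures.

Buckling occurs about the weak axis: I_min = h·b³/12 with b = 63.3 mm (the shorter side).
I_min = 118×63.3³/12 = 2.494×10^6 mm⁴
A = 7.469×10^3 mm²;  r_min = √(I/A) = √(2.494×10^6/7.469×10^3) = 18.27 mm
L_e = K·L = 0.5 × 3.68 m = 1.840 m = 1840.0 mm
λ = L_e / r_min = 1840.0 / 18.27 = 101

λ ≈ 101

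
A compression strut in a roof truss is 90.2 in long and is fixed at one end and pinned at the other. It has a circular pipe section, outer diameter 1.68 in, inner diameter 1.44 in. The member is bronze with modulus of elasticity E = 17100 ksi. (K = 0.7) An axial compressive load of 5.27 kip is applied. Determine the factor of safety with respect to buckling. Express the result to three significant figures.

n ≈ 1.45

d_o = 1.68 in, d_i = 1.44 in
I = π(d_o⁴ − d_i⁴)/64 = π(1.68⁴ − 1.440⁴)/64 = 0.1800 in⁴
Effective length L_e = K·L = 0.7 × 90.2 = 63.14 in
P_cr = π²EI / L_e² = π² × 17100×10³ × 0.1800 / 63.14² = 7.618×10^3 lb
Factor of safety n = P_cr / P = 7.6184 / 5.27 = 1.45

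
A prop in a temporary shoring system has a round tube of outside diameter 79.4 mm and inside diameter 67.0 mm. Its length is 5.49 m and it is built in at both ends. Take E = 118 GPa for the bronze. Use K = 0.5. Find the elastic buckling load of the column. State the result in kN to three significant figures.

P_cr ≈ 149 kN

d_o = 79.4 mm, d_i = 67.0 mm
I = π(d_o⁴ − d_i⁴)/64 = π(79.4⁴ − 67.00⁴)/64 = 9.618×10^5 mm⁴
I = 9.618×10^5 mm⁴ = 9.618×10^-7 m⁴
Effective length L_e = K·L = 0.5 × 5.49 = 2.745 m
P_cr = π²EI / L_e² = π² × 118×10⁹ × 9.618×10^-7 / 2.745² = 1.487×10^5 N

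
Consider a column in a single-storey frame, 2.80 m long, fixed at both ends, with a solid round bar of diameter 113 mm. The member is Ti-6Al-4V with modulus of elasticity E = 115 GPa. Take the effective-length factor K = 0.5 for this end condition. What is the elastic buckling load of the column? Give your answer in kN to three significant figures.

P_cr ≈ 4630 kN

I = πd⁴/64 = π×113⁴/64 = 8.004×10^6 mm⁴
I = 8.004×10^6 mm⁴ = 8.004×10^-6 m⁴
Effective length L_e = K·L = 0.5 × 2.80 = 1.400 m
P_cr = π²EI / L_e² = π² × 115×10⁹ × 8.004×10^-6 / 1.400² = 4.635×10^6 N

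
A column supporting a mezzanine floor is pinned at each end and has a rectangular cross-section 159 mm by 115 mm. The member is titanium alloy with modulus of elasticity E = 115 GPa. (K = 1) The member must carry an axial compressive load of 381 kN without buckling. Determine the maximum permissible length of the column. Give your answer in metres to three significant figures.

L_max ≈ 7.75 m

Buckling occurs about the weak axis: I_min = h·b³/12 with b = 115 mm (the shorter side).
I_min = 159×115³/12 = 2.015×10^7 mm⁴
I = 2.015×10^-5 m⁴
At the buckling limit P_cr = P = 3.810×10^5 N
From P_cr = π²EI/(K·L)²:  L = (1/K)·√(π²EI/P_cr) = (1/1)·√(π²×1.15×10^11×2.015×10^-5/3.810×10^5)
L = 7.75 m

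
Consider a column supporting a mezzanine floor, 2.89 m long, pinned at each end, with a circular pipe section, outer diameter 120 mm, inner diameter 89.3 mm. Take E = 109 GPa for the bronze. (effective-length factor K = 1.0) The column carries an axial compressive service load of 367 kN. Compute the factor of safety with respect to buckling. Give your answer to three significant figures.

n ≈ 2.48

d_o = 120 mm, d_i = 89.3 mm
I = π(d_o⁴ − d_i⁴)/64 = π(120⁴ − 89.30⁴)/64 = 7.057×10^6 mm⁴
I = 7.057×10^6 mm⁴ = 7.057×10^-6 m⁴
Effective length L_e = K·L = 1 × 2.89 = 2.890 m
P_cr = π²EI / L_e² = π² × 109×10⁹ × 7.057×10^-6 / 2.890² = 9.090×10^5 N
Factor of safety n = P_cr / P = 908.99 / 367 = 2.48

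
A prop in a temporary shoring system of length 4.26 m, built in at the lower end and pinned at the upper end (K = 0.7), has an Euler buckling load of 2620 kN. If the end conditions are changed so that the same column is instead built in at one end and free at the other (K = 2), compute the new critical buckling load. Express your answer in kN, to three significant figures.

P_cr ∝ 1/K², so P_cr,new = P_cr,old × (K_old/K_new)² = 2620 × (0.7/2)²
= 2620 × 0.1225 = 321 kN

P_cr ≈ 321 kN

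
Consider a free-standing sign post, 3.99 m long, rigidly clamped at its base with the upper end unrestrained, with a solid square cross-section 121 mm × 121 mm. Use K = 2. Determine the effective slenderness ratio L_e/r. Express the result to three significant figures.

For a square r = a/√12 = 121/√12 = 34.93 mm
L_e = K·L = 2 × 3.99 m = 7.980 m = 7980.0 mm
λ = L_e / r_min = 7980.0 / 34.93 = 228

λ ≈ 228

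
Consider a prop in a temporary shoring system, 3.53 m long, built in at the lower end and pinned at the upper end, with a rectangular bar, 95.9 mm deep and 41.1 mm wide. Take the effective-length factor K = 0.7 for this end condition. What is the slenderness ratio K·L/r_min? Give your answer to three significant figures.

λ ≈ 208

Buckling occurs about the weak axis: I_min = h·b³/12 with b = 41.1 mm (the shorter side).
I_min = 95.9×41.1³/12 = 5.548×10^5 mm⁴
A = 3.941×10^3 mm²;  r_min = √(I/A) = √(5.548×10^5/3.941×10^3) = 11.86 mm
L_e = K·L = 0.7 × 3.53 m = 2.471 m = 2471.0 mm
λ = L_e / r_min = 2471.0 / 11.86 = 208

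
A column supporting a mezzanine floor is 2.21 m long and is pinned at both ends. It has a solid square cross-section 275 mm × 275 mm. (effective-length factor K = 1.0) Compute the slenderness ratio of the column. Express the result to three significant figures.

For a square r = a/√12 = 275/√12 = 79.39 mm
L_e = K·L = 1 × 2.21 m = 2.210 m = 2210.0 mm
λ = L_e / r_min = 2210.0 / 79.39 = 27.8

λ ≈ 27.8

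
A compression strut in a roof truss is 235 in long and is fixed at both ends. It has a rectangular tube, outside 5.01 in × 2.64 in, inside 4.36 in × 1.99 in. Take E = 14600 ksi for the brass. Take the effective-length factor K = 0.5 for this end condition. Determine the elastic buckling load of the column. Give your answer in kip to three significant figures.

Weak-axis I_min = (h_o·b_o³ − h_i·b_i³)/12 with b_o = 2.64, b_i = 1.990 in (shorter outer/inner sides).
I_min = (5.01×2.64³ − 4.360×1.990³)/12 = 4.819 in⁴
Effective length L_e = K·L = 0.5 × 235 = 117.5 in
P_cr = π²EI / L_e² = π² × 14600×10³ × 4.819 / 117.5² = 5.029×10^4 lb

P_cr ≈ 50.3 kip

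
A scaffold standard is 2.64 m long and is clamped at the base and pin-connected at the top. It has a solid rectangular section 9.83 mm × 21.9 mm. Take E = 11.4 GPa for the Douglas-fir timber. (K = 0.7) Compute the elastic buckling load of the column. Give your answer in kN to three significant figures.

P_cr ≈ 0.0571 kN

Buckling occurs about the weak axis: I_min = h·b³/12 with b = 9.83 mm (the shorter side).
I_min = 21.9×9.83³/12 = 1.733×10^3 mm⁴
I = 1.733×10^3 mm⁴ = 1.733×10^-9 m⁴
Effective length L_e = K·L = 0.7 × 2.64 = 1.848 m
P_cr = π²EI / L_e² = π² × 11.4×10⁹ × 1.733×10^-9 / 1.848² = 57.11 N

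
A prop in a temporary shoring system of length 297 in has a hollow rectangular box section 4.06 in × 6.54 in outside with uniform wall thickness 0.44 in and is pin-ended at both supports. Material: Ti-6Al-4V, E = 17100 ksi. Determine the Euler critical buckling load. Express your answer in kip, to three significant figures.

Inner dimensions: h_i = 6.54 − 2×0.44 = 5.660 in, b_i = 4.06 − 2×0.44 = 3.180 in
Weak-axis I_min = (h_o·b_o³ − h_i·b_i³)/12 with b_o = 4.06, b_i = 3.180 in (shorter outer/inner sides).
I_min = (6.54×4.06³ − 5.660×3.180³)/12 = 21.31 in⁴
Effective length L_e = K·L = 1 × 297 = 297.0 in
P_cr = π²EI / L_e² = π² × 17100×10³ × 21.31 / 297.0² = 4.076×10^4 lb

P_cr ≈ 40.8 kip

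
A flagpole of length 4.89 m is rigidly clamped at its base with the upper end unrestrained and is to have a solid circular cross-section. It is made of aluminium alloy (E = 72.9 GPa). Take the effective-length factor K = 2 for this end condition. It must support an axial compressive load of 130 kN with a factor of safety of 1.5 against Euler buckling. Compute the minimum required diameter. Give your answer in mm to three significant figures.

Required P_cr = n·P = 1.5 × 130 = 195.0 kN
L_e = K·L = 2 × 4.89 = 9.780 m
Required I = P_cr·L_e²/(π²E) = 1.950×10^5 × 9.780² / (π² × 7.29×10^10) = 2.592×10^-5 m⁴
I_req = 2.592×10^7 mm⁴
Solid circle: I = πd⁴/64  ⇒  d = (64I/π)^(1/4) = (64×2.592×10^7/π)^(1/4) = 152 mm

d ≈ 152 mm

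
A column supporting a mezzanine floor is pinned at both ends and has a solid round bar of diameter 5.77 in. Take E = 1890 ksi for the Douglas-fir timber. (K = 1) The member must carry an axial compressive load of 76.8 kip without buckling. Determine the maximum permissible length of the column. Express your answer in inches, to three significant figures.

I = πd⁴/64 = π×5.77⁴/64 = 54.41 in⁴
At the buckling limit P_cr = P = 7.680×10^4 lb
From P_cr = π²EI/(K·L)²:  L = (1/K)·√(π²EI/P_cr) = (1/1)·√(π²×1.89×10^6×54.41/7.680×10^4)
L = 115 in

L_max ≈ 115 in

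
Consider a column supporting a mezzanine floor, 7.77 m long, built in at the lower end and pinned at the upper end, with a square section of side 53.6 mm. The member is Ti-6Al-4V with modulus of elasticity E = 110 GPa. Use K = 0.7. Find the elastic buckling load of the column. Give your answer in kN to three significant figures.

I = a⁴/12 = 53.6⁴/12 = 6.878×10^5 mm⁴
I = 6.878×10^5 mm⁴ = 6.878×10^-7 m⁴
Effective length L_e = K·L = 0.7 × 7.77 = 5.439 m
P_cr = π²EI / L_e² = π² × 110×10⁹ × 6.878×10^-7 / 5.439² = 2.524×10^4 N

P_cr ≈ 25.2 kN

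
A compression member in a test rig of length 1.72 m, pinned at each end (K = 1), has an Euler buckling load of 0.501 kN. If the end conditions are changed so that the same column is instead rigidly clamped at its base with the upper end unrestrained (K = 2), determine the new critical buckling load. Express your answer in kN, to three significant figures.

P_cr ≈ 0.125 kN

P_cr ∝ 1/K², so P_cr,new = P_cr,old × (K_old/K_new)² = 0.501 × (1/2)²
= 0.501 × 0.2500 = 0.125 kN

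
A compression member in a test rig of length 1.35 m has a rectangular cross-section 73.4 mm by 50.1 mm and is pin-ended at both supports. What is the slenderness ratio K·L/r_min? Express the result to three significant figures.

For a rectangle r_min = b/√12 = 50.1/√12 = 14.46 mm
L_e = K·L = 1 × 1.35 m = 1.350 m = 1350.0 mm
λ = L_e / r_min = 1350.0 / 14.46 = 93.3

λ ≈ 93.3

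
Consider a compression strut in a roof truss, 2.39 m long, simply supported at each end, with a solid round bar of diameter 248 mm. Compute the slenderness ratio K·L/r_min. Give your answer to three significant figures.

λ ≈ 38.5

For a solid circle r = d/4 = 248/4 = 62.00 mm
L_e = K·L = 1 × 2.39 m = 2.390 m = 2390.0 mm
λ = L_e / r_min = 2390.0 / 62.00 = 38.5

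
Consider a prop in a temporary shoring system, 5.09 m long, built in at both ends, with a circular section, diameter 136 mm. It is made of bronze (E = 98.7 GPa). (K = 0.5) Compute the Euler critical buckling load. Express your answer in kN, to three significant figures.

I = πd⁴/64 = π×136⁴/64 = 1.679×10^7 mm⁴
I = 1.679×10^7 mm⁴ = 1.679×10^-5 m⁴
Effective length L_e = K·L = 0.5 × 5.09 = 2.545 m
P_cr = π²EI / L_e² = π² × 98.7×10⁹ × 1.679×10^-5 / 2.545² = 2.526×10^6 N

P_cr ≈ 2530 kN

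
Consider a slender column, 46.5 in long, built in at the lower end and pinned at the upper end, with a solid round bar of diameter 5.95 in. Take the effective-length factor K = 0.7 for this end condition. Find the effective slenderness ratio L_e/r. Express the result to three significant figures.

λ ≈ 21.9

For a solid circle r = d/4 = 5.95/4 = 1.488 in
L_e = K·L = 0.7 × 46.5 = 32.55 in
λ = L_e / r_min = 32.550 / 1.487 = 21.9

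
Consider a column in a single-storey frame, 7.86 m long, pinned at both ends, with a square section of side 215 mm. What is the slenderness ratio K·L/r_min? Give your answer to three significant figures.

λ ≈ 127

For a square r = a/√12 = 215/√12 = 62.07 mm
L_e = K·L = 1 × 7.86 m = 7.860 m = 7860.0 mm
λ = L_e / r_min = 7860.0 / 62.07 = 127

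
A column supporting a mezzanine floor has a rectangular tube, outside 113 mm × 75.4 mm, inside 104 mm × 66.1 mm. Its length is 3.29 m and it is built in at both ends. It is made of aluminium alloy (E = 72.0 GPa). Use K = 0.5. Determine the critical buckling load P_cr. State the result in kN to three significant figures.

P_cr ≈ 403 kN

Weak-axis I_min = (h_o·b_o³ − h_i·b_i³)/12 with b_o = 75.4, b_i = 66.10 mm (shorter outer/inner sides).
I_min = (113×75.4³ − 104.0×66.10³)/12 = 1.534×10^6 mm⁴
I = 1.534×10^6 mm⁴ = 1.534×10^-6 m⁴
Effective length L_e = K·L = 0.5 × 3.29 = 1.645 m
P_cr = π²EI / L_e² = π² × 72.0×10⁹ × 1.534×10^-6 / 1.645² = 4.027×10^5 N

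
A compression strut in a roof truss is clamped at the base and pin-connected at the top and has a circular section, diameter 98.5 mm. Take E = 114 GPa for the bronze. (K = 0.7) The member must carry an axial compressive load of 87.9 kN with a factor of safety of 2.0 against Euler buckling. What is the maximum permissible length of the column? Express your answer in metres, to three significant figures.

L_max ≈ 7.77 m

I = πd⁴/64 = π×98.5⁴/64 = 4.621×10^6 mm⁴
I = 4.621×10^-6 m⁴
Required critical load P_cr = n·P = 2.0 × 87.9 = 175.8 kN = 1.758×10^5 N
From P_cr = π²EI/(K·L)²:  L = (1/K)·√(π²EI/P_cr) = (1/0.7)·√(π²×1.14×10^11×4.621×10^-6/1.758×10^5)
L = 7.77 m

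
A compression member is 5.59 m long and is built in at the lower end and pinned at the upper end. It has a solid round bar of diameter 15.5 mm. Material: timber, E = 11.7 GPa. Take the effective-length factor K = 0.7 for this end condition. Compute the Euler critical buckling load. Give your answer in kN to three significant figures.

I = πd⁴/64 = π×15.5⁴/64 = 2.833×10^3 mm⁴
I = 2.833×10^3 mm⁴ = 2.833×10^-9 m⁴
Effective length L_e = K·L = 0.7 × 5.59 = 3.913 m
P_cr = π²EI / L_e² = π² × 11.7×10⁹ × 2.833×10^-9 / 3.913² = 21.37 N

P_cr ≈ 0.0214 kN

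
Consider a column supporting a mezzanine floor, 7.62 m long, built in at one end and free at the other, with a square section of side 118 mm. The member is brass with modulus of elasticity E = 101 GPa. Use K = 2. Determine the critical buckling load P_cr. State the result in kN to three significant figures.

P_cr ≈ 69.3 kN

I = a⁴/12 = 118⁴/12 = 1.616×10^7 mm⁴
I = 1.616×10^7 mm⁴ = 1.616×10^-5 m⁴
Effective length L_e = K·L = 2 × 7.62 = 15.24 m
P_cr = π²EI / L_e² = π² × 101×10⁹ × 1.616×10^-5 / 15.24² = 6.934×10^4 N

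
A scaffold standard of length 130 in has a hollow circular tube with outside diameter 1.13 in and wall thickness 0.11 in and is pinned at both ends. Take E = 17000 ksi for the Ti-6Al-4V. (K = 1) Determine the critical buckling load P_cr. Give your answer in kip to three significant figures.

P_cr ≈ 0.460 kip

Inner diameter d_i = 1.13 − 2×0.11 = 0.9100 in
I = π(d_o⁴ − d_i⁴)/64 = π(1.13⁴ − 0.9100⁴)/64 = 4.637×10^-2 in⁴
Effective length L_e = K·L = 1 × 130 = 130.0 in
P_cr = π²EI / L_e² = π² × 17000×10³ × 4.637×10^-2 / 130.0² = 460.4 lb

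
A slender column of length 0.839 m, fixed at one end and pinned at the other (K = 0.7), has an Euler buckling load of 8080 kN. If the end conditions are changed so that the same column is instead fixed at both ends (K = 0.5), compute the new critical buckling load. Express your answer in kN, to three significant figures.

P_cr ≈ 15800 kN

P_cr ∝ 1/K², so P_cr,new = P_cr,old × (K_old/K_new)² = 8080 × (0.7/0.5)²
= 8080 × 1.960 = 15800 kN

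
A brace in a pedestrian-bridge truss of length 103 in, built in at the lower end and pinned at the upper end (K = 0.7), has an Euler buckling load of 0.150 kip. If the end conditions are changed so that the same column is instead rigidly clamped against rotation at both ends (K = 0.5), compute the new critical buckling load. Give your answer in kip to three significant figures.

P_cr ∝ 1/K², so P_cr,new = P_cr,old × (K_old/K_new)² = 0.150 × (0.7/0.5)²
= 0.150 × 1.960 = 0.294 kip

P_cr ≈ 0.294 kip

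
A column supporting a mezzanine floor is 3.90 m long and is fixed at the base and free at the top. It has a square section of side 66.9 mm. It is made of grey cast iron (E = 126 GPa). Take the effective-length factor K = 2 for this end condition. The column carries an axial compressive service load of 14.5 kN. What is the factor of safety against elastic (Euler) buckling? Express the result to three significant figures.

I = a⁴/12 = 66.9⁴/12 = 1.669×10^6 mm⁴
I = 1.669×10^6 mm⁴ = 1.669×10^-6 m⁴
Effective length L_e = K·L = 2 × 3.90 = 7.800 m
P_cr = π²EI / L_e² = π² × 126×10⁹ × 1.669×10^-6 / 7.800² = 3.412×10^4 N
Factor of safety n = P_cr / P = 34.120 / 14.5 = 2.35

n ≈ 2.35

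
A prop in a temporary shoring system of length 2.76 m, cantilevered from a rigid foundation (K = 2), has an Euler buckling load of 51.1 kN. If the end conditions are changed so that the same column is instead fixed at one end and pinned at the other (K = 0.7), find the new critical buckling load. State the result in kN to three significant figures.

P_cr ∝ 1/K², so P_cr,new = P_cr,old × (K_old/K_new)² = 51.1 × (2/0.7)²
= 51.1 × 8.163 = 417 kN

P_cr ≈ 417 kN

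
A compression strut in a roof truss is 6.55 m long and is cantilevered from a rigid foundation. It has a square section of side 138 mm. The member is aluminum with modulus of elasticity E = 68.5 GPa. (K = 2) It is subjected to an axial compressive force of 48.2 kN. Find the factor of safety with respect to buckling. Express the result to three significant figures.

n ≈ 2.47

I = a⁴/12 = 138⁴/12 = 3.022×10^7 mm⁴
I = 3.022×10^7 mm⁴ = 3.022×10^-5 m⁴
Effective length L_e = K·L = 2 × 6.55 = 13.10 m
P_cr = π²EI / L_e² = π² × 68.5×10⁹ × 3.022×10^-5 / 13.10² = 1.191×10^5 N
Factor of safety n = P_cr / P = 119.06 / 48.2 = 2.47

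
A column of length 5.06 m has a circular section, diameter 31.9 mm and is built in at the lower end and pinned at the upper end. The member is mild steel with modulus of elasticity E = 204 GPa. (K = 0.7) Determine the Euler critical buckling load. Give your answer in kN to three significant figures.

P_cr ≈ 8.16 kN

I = πd⁴/64 = π×31.9⁴/64 = 5.083×10^4 mm⁴
I = 5.083×10^4 mm⁴ = 5.083×10^-8 m⁴
Effective length L_e = K·L = 0.7 × 5.06 = 3.542 m
P_cr = π²EI / L_e² = π² × 204×10⁹ × 5.083×10^-8 / 3.542² = 8.158×10^3 N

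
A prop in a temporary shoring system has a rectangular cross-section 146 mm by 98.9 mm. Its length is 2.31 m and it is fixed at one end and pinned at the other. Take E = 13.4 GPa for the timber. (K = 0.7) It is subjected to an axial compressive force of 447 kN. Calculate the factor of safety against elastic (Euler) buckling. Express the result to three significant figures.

n ≈ 1.33

Buckling occurs about the weak axis: I_min = h·b³/12 with b = 98.9 mm (the shorter side).
I_min = 146×98.9³/12 = 1.177×10^7 mm⁴
I = 1.177×10^7 mm⁴ = 1.177×10^-5 m⁴
Effective length L_e = K·L = 0.7 × 2.31 = 1.617 m
P_cr = π²EI / L_e² = π² × 13.4×10⁹ × 1.177×10^-5 / 1.617² = 5.953×10^5 N
Factor of safety n = P_cr / P = 595.31 / 447 = 1.33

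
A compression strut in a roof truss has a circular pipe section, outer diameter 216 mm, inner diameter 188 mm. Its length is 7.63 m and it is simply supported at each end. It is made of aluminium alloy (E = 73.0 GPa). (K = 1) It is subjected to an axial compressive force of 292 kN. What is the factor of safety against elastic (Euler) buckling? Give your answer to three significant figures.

n ≈ 1.93

d_o = 216 mm, d_i = 188 mm
I = π(d_o⁴ − d_i⁴)/64 = π(216⁴ − 188.0⁴)/64 = 4.553×10^7 mm⁴
I = 4.553×10^7 mm⁴ = 4.553×10^-5 m⁴
Effective length L_e = K·L = 1 × 7.63 = 7.630 m
P_cr = π²EI / L_e² = π² × 73.0×10⁹ × 4.553×10^-5 / 7.630² = 5.635×10^5 N
Factor of safety n = P_cr / P = 563.50 / 292 = 1.93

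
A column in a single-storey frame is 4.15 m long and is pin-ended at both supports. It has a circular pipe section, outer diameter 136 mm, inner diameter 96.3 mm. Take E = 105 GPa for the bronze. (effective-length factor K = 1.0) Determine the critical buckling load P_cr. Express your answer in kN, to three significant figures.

P_cr ≈ 756 kN

d_o = 136 mm, d_i = 96.3 mm
I = π(d_o⁴ − d_i⁴)/64 = π(136⁴ − 96.30⁴)/64 = 1.257×10^7 mm⁴
I = 1.257×10^7 mm⁴ = 1.257×10^-5 m⁴
Effective length L_e = K·L = 1 × 4.15 = 4.150 m
P_cr = π²EI / L_e² = π² × 105×10⁹ × 1.257×10^-5 / 4.150² = 7.564×10^5 N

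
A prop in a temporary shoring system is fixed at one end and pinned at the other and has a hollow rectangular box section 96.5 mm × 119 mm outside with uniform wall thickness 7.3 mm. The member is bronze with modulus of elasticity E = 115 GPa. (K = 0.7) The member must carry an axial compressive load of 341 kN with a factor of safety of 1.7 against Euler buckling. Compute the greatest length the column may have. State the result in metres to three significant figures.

Inner dimensions: h_i = 119 − 2×7.3 = 104.4 mm, b_i = 96.5 − 2×7.3 = 81.90 mm
Weak-axis I_min = (h_o·b_o³ − h_i·b_i³)/12 with b_o = 96.5, b_i = 81.90 mm (shorter outer/inner sides).
I_min = (119×96.5³ − 104.4×81.90³)/12 = 4.132×10^6 mm⁴
I = 4.132×10^-6 m⁴
Required critical load P_cr = n·P = 1.7 × 341 = 579.7 kN = 5.797×10^5 N
From P_cr = π²EI/(K·L)²:  L = (1/K)·√(π²EI/P_cr) = (1/0.7)·√(π²×1.15×10^11×4.132×10^-6/5.797×10^5)
L = 4.06 m

L_max ≈ 4.06 m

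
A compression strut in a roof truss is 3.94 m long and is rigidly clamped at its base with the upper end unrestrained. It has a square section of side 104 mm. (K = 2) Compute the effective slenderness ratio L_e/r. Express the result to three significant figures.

λ ≈ 262

I = a⁴/12 = 104⁴/12 = 9.749×10^6 mm⁴
A = 1.082×10^4 mm²;  r_min = √(I/A) = √(9.749×10^6/1.082×10^4) = 30.02 mm
L_e = K·L = 2 × 3.94 m = 7.880 m = 7880.0 mm
λ = L_e / r_min = 7880.0 / 30.02 = 262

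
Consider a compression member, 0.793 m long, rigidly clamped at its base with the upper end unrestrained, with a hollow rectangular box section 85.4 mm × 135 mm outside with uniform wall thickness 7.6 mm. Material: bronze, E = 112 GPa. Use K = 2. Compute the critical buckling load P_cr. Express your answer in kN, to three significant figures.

Inner dimensions: h_i = 135 − 2×7.6 = 119.8 mm, b_i = 85.4 − 2×7.6 = 70.20 mm
Weak-axis I_min = (h_o·b_o³ − h_i·b_i³)/12 with b_o = 85.4, b_i = 70.20 mm (shorter outer/inner sides).
I_min = (135×85.4³ − 119.8×70.20³)/12 = 3.553×10^6 mm⁴
I = 3.553×10^6 mm⁴ = 3.553×10^-6 m⁴
Effective length L_e = K·L = 2 × 0.793 = 1.586 m
P_cr = π²EI / L_e² = π² × 112×10⁹ × 3.553×10^-6 / 1.586² = 1.561×10^6 N

P_cr ≈ 1560 kN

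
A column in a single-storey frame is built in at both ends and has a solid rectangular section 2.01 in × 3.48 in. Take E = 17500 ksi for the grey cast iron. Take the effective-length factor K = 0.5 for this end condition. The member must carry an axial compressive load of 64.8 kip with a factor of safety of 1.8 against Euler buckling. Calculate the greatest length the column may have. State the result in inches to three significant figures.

L_max ≈ 118 in

Buckling occurs about the weak axis: I_min = h·b³/12 with b = 2.01 in (the shorter side).
I_min = 3.48×2.01³/12 = 2.355 in⁴
Required critical load P_cr = n·P = 1.8 × 64.8 = 116.6 kip = 1.166×10^5 lb
From P_cr = π²EI/(K·L)²:  L = (1/K)·√(π²EI/P_cr) = (1/0.5)·√(π²×1.75×10^7×2.355/1.166×10^5)
L = 118 in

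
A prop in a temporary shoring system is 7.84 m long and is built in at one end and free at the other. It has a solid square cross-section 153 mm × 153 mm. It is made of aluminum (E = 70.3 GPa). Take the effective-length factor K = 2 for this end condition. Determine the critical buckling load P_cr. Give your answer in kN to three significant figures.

P_cr ≈ 129 kN

I = a⁴/12 = 153⁴/12 = 4.567×10^7 mm⁴
I = 4.567×10^7 mm⁴ = 4.567×10^-5 m⁴
Effective length L_e = K·L = 2 × 7.84 = 15.68 m
P_cr = π²EI / L_e² = π² × 70.3×10⁹ × 4.567×10^-5 / 15.68² = 1.289×10^5 N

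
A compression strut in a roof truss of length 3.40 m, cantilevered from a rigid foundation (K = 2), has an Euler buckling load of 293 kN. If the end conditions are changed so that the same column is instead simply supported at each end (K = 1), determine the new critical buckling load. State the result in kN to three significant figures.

P_cr ∝ 1/K², so P_cr,new = P_cr,old × (K_old/K_new)² = 293 × (2/1)²
= 293 × 4.000 = 1170 kN

P_cr ≈ 1170 kN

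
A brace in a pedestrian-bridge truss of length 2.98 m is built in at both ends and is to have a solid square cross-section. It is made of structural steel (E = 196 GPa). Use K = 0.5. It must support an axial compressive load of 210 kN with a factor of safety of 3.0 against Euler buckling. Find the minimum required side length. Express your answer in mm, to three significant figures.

a ≈ 54.3 mm

Required P_cr = n·P = 3.0 × 210 = 630.0 kN
L_e = K·L = 0.5 × 2.98 = 1.490 m
Required I = P_cr·L_e²/(π²E) = 6.300×10^5 × 1.490² / (π² × 1.96×10^11) = 7.230×10^-7 m⁴
I_req = 7.230×10^5 mm⁴
Solid square: I = a⁴/12  ⇒  a = (12I)^(1/4) = (12×7.230×10^5)^(1/4) = 54.3 mm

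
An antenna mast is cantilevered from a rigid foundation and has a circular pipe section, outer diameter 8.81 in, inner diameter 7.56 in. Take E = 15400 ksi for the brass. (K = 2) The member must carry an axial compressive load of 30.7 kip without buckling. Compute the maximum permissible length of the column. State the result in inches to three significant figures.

d_o = 8.81 in, d_i = 7.56 in
I = π(d_o⁴ − d_i⁴)/64 = π(8.81⁴ − 7.560⁴)/64 = 135.4 in⁴
At the buckling limit P_cr = P = 3.070×10^4 lb
From P_cr = π²EI/(K·L)²:  L = (1/K)·√(π²EI/P_cr) = (1/2)·√(π²×1.54×10^7×135.4/3.070×10^4)
L = 409 in

L_max ≈ 409 in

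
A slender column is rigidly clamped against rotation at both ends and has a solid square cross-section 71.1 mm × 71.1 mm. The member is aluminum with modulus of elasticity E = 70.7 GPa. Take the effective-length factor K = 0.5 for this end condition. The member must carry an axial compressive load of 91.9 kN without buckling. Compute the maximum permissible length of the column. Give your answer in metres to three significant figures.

L_max ≈ 8.04 m

I = a⁴/12 = 71.1⁴/12 = 2.130×10^6 mm⁴
I = 2.130×10^-6 m⁴
At the buckling limit P_cr = P = 9.190×10^4 N
From P_cr = π²EI/(K·L)²:  L = (1/K)·√(π²EI/P_cr) = (1/0.5)·√(π²×7.07×10^10×2.130×10^-6/9.190×10^4)
L = 8.04 m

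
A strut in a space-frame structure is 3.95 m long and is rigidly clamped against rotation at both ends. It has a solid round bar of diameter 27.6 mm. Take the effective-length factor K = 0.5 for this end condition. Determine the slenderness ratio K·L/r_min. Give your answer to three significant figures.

λ ≈ 286

I = πd⁴/64 = π×27.6⁴/64 = 2.848×10^4 mm⁴
A = 598.3 mm²;  r_min = √(I/A) = √(2.848×10^4/598.3) = 6.900 mm
L_e = K·L = 0.5 × 3.95 m = 1.975 m = 1975.0 mm
λ = L_e / r_min = 1975.0 / 6.900 = 286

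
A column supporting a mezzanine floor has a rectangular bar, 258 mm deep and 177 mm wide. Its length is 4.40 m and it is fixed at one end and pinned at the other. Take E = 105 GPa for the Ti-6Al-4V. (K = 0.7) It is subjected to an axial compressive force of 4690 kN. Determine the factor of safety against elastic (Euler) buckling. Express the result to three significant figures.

n ≈ 2.78

Buckling occurs about the weak axis: I_min = h·b³/12 with b = 177 mm (the shorter side).
I_min = 258×177³/12 = 1.192×10^8 mm⁴
I = 1.192×10^8 mm⁴ = 1.192×10^-4 m⁴
Effective length L_e = K·L = 0.7 × 4.40 = 3.080 m
P_cr = π²EI / L_e² = π² × 105×10⁹ × 1.192×10^-4 / 3.080² = 1.302×10^7 N
Factor of safety n = P_cr / P = 13024 / 4690 = 2.78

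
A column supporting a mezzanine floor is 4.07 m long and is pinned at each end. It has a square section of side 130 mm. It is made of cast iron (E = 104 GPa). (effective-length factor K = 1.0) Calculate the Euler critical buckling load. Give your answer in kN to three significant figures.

P_cr ≈ 1470 kN

I = a⁴/12 = 130⁴/12 = 2.380×10^7 mm⁴
I = 2.380×10^7 mm⁴ = 2.380×10^-5 m⁴
Effective length L_e = K·L = 1 × 4.07 = 4.070 m
P_cr = π²EI / L_e² = π² × 104×10⁹ × 2.380×10^-5 / 4.070² = 1.475×10^6 N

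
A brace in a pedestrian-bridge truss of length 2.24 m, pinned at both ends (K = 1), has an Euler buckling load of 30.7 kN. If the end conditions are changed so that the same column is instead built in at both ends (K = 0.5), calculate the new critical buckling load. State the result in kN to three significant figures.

P_cr ∝ 1/K², so P_cr,new = P_cr,old × (K_old/K_new)² = 30.7 × (1/0.5)²
= 30.7 × 4.000 = 123 kN

P_cr ≈ 123 kN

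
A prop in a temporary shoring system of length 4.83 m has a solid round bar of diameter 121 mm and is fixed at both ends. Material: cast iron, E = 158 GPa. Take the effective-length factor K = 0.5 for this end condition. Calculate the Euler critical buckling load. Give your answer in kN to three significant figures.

P_cr ≈ 2810 kN

I = πd⁴/64 = π×121⁴/64 = 1.052×10^7 mm⁴
I = 1.052×10^7 mm⁴ = 1.052×10^-5 m⁴
Effective length L_e = K·L = 0.5 × 4.83 = 2.415 m
P_cr = π²EI / L_e² = π² × 158×10⁹ × 1.052×10^-5 / 2.415² = 2.813×10^6 N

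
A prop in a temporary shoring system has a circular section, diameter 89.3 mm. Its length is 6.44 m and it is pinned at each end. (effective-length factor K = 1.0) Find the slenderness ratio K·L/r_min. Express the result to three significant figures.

I = πd⁴/64 = π×89.3⁴/64 = 3.122×10^6 mm⁴
A = 6.263×10^3 mm²;  r_min = √(I/A) = √(3.122×10^6/6.263×10^3) = 22.32 mm
L_e = K·L = 1 × 6.44 m = 6.440 m = 6440.0 mm
λ = L_e / r_min = 6440.0 / 22.32 = 288

λ ≈ 288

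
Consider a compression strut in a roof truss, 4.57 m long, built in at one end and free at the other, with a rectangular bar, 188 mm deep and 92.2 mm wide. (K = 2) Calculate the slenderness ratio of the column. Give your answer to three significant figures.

λ ≈ 343

Buckling occurs about the weak axis: I_min = h·b³/12 with b = 92.2 mm (the shorter side).
I_min = 188×92.2³/12 = 1.228×10^7 mm⁴
A = 1.733×10^4 mm²;  r_min = √(I/A) = √(1.228×10^7/1.733×10^4) = 26.62 mm
L_e = K·L = 2 × 4.57 m = 9.140 m = 9140.0 mm
λ = L_e / r_min = 9140.0 / 26.62 = 343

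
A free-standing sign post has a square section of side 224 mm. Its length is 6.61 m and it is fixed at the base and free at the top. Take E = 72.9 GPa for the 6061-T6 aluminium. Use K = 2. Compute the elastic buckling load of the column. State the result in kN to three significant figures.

P_cr ≈ 864 kN

I = a⁴/12 = 224⁴/12 = 2.098×10^8 mm⁴
I = 2.098×10^8 mm⁴ = 2.098×10^-4 m⁴
Effective length L_e = K·L = 2 × 6.61 = 13.22 m
P_cr = π²EI / L_e² = π² × 72.9×10⁹ × 2.098×10^-4 / 13.22² = 8.637×10^5 N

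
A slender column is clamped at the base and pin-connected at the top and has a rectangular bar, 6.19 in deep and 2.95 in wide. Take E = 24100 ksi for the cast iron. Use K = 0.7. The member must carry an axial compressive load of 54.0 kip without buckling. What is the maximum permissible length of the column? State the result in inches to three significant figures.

L_max ≈ 345 in

Buckling occurs about the weak axis: I_min = h·b³/12 with b = 2.95 in (the shorter side).
I_min = 6.19×2.95³/12 = 13.24 in⁴
At the buckling limit P_cr = P = 5.400×10^4 lb
From P_cr = π²EI/(K·L)²:  L = (1/K)·√(π²EI/P_cr) = (1/0.7)·√(π²×2.41×10^7×13.24/5.400×10^4)
L = 345 in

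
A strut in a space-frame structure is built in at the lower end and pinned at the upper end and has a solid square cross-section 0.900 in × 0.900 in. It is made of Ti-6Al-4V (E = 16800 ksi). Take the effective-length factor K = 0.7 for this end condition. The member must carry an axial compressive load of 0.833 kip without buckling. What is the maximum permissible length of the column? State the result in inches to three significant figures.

I = a⁴/12 = 0.900⁴/12 = 5.468×10^-2 in⁴
At the buckling limit P_cr = P = 833.0 lb
From P_cr = π²EI/(K·L)²:  L = (1/K)·√(π²EI/P_cr) = (1/0.7)·√(π²×1.68×10^7×5.468×10^-2/833.0)
L = 149 in

L_max ≈ 149 in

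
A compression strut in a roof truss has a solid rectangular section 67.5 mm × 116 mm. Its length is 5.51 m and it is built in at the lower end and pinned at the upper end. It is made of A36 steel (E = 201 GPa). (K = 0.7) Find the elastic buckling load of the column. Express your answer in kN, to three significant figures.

Buckling occurs about the weak axis: I_min = h·b³/12 with b = 67.5 mm (the shorter side).
I_min = 116×67.5³/12 = 2.973×10^6 mm⁴
I = 2.973×10^6 mm⁴ = 2.973×10^-6 m⁴
Effective length L_e = K·L = 0.7 × 5.51 = 3.857 m
P_cr = π²EI / L_e² = π² × 201×10⁹ × 2.973×10^-6 / 3.857² = 3.964×10^5 N

P_cr ≈ 396 kN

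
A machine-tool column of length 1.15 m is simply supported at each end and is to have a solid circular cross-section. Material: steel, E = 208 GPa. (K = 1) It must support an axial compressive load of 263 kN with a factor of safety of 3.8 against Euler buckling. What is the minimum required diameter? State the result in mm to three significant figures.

d ≈ 60.2 mm

Required P_cr = n·P = 3.8 × 263 = 999.4 kN
L_e = K·L = 1 × 1.15 = 1.150 m
Required I = P_cr·L_e²/(π²E) = 9.994×10^5 × 1.150² / (π² × 2.08×10^11) = 6.438×10^-7 m⁴
I_req = 6.438×10^5 mm⁴
Solid circle: I = πd⁴/64  ⇒  d = (64I/π)^(1/4) = (64×6.438×10^5/π)^(1/4) = 60.2 mm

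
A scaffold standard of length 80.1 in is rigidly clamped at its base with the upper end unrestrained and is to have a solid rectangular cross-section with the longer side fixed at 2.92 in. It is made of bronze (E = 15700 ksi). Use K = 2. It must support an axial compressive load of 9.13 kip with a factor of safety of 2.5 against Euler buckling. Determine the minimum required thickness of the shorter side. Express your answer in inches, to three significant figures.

b ≈ 2.50 in

Required P_cr = n·P = 2.5 × 9.13 = 22.83 kip
L_e = K·L = 2 × 80.1 = 160.2 in
Required I = P_cr·L_e²/(π²E) = 2.283×10^4 × 160.2² / (π² × 1.57×10^7) = 3.780 in⁴
Rectangle, weak axis: I_min = h·b³/12 with h = 2.92 in fixed  ⇒  b = (12I/h)^(1/3) = 2.50 in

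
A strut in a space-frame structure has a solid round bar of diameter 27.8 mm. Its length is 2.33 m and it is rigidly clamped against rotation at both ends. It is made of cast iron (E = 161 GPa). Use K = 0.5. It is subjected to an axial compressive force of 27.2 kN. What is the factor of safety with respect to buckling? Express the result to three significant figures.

n ≈ 1.26

I = πd⁴/64 = π×27.8⁴/64 = 2.932×10^4 mm⁴
I = 2.932×10^4 mm⁴ = 2.932×10^-8 m⁴
Effective length L_e = K·L = 0.5 × 2.33 = 1.165 m
P_cr = π²EI / L_e² = π² × 161×10⁹ × 2.932×10^-8 / 1.165² = 3.433×10^4 N
Factor of safety n = P_cr / P = 34.326 / 27.2 = 1.26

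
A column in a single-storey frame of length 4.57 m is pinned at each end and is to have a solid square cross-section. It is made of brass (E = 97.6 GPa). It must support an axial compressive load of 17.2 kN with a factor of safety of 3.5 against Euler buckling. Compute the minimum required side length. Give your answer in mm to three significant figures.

Required P_cr = n·P = 3.5 × 17.2 = 60.20 kN
L_e = K·L = 1 × 4.57 = 4.570 m
Required I = P_cr·L_e²/(π²E) = 6.020×10^4 × 4.570² / (π² × 9.76×10^10) = 1.305×10^-6 m⁴
I_req = 1.305×10^6 mm⁴
Solid square: I = a⁴/12  ⇒  a = (12I)^(1/4) = (12×1.305×10^6)^(1/4) = 62.9 mm

a ≈ 62.9 mm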